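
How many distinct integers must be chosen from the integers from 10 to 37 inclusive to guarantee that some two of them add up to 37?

20

Group the elements by complementary pair {x, 37−x}: {10,27}, {11,26}, {12,25}, …, giving 9 two-element pairs and 10 integers whose partner 37−x falls outside [10,37].
Pigeonhole: treating each of those 19 groups as a pigeonhole, one can pick one integer per group — 19 integers — with no two summing to 37.
The 20th integer lands in an occupied pair, forcing a sum of 37.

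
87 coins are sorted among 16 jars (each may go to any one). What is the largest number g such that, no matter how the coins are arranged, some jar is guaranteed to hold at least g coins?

6

The 16 jars are the holes and the 87 coins are the pigeons.
If every jar held at most 5 coins, the total would be at most 16 × 5 = 80, which is less than 87.
So some jar holds at least ⌈87/16⌉ = 6 coins.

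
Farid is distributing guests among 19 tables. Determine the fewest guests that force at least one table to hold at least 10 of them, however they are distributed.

With 171 guests one could put exactly 9 in each of the 19 tables, and no table would reach 10.
One more guest must land in a table that already has 9, giving it 10.
So 19 × 9 + 1 = 172 guests are required.

172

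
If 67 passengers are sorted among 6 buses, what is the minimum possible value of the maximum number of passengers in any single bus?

12

The 6 buses are the holes and the 67 passengers are the pigeons.
If every bus held at most 11 passengers, the total would be at most 6 × 11 = 66, which is less than 67.
So some bus holds at least ⌈67/6⌉ = 12 passengers.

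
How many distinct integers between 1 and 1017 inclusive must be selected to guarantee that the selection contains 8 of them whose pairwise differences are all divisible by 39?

274

Integers whose pairwise differences are multiples of 39 are exactly those sharing a remainder mod 39. Pigeonhole: the 39 residue classes mod 39 are the pigeonholes.
With 273 integers one could put 7 in each residue class and have no class reach 8.
The 274th integer pushes some class to 8, so 39·7 + 1 = 274.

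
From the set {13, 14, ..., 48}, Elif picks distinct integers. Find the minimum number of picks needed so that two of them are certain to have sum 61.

Two chosen integers sum to 61 exactly when both halves of some pair {x, 61−x} with 13 ≤ x ≤ 61−x ≤ 48 are chosen — 18 such pairs.
Every element belongs to one of those pairs, so the worst case picks one from each: 18 integers.
Pigeonhole: the 19th integer has to be the second member of some pair, so 18 + 1 = 19.

19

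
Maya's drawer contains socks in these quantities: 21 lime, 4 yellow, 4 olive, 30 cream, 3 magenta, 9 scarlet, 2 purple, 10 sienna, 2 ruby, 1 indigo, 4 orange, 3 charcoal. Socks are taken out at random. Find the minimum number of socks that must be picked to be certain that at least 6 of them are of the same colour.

44

Put each drawn sock into a box by colour. The largest draw with every box below 6 takes min(count, 5) from each colour; colours with fewer than 5 contribute all they have.
Σ min(cᵢ, 5) = 5 + 4 + 4 + 5 + 3 + 5 + 2 + 5 + 2 + 1 + 4 + 3 = 43.
Draw number 43 + 1 = 44 must push one box to 6.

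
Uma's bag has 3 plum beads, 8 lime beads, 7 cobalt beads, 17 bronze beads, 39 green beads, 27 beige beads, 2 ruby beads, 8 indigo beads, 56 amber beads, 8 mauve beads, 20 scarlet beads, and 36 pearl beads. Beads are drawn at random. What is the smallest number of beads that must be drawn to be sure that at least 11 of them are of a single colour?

97

Put each drawn bead into a box by colour. The largest draw with every box below 11 takes min(count, 10) from each colour; colours with fewer than 10 contribute all they have.
Σ min(cᵢ, 10) = 3 + 8 + 7 + 10 + 10 + 10 + 2 + 8 + 10 + 8 + 10 + 10 = 96.
Draw number 96 + 1 = 97 must push one box to 11.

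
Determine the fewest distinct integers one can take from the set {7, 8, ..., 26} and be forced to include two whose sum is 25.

15

Two chosen integers sum to 25 exactly when both halves of some pair {x, 25−x} with 7 ≤ x ≤ 25−x ≤ 18 are chosen — 6 such pairs.
The remaining 8 elements (those with no distinct partner in range) can never complete a 25-sum, so the worst case takes all of them and one from each pair: 8 + 6 = 14.
Pigeonhole: the 15th integer has to be the second member of some pair, so 14 + 1 = 15.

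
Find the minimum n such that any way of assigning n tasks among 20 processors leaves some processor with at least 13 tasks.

With 240 tasks one could put exactly 12 in each of the 20 processors, and no processor would reach 13.
By the pigeonhole principle, one more task must land in a processor that already has 12, giving it 13.
So 20 × 12 + 1 = 241 tasks are required.

241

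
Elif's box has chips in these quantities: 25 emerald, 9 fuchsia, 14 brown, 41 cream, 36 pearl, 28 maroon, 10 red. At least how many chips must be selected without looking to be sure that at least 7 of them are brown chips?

156

In the worst case for collecting brown chips, every non-brown chip comes out first.
There are 25 + 9 + 41 + 36 + 28 + 10 = 149 non-brown chips altogether.
After those, each further chip must be brown, so 149 + 7 = 156 draws guarantee 7 brown chips.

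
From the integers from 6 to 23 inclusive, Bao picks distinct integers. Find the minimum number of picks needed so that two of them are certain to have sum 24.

Group the elements by complementary pair {x, 24−x}: {6,18}, {7,17}, {8,16}, …, giving 6 two-element pairs; the single value 12 (it cannot pair with itself since the integers are distinct); and 5 integers whose partner 24−x falls outside [6,23].
By pigeonhole, treating each of those 12 groups as a pigeonhole, one can pick one integer per group — 12 integers — with no two summing to 24.
The 13th integer lands in an occupied pair, forcing a sum of 24.

13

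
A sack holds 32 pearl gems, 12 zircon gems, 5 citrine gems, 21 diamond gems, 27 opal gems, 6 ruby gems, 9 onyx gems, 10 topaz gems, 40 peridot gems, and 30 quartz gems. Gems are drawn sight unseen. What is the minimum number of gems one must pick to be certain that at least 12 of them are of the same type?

97

An adversary could hand out at most 11 gems per type (4 types run out sooner): 11 + 11 + 5 + 11 + 11 + 6 + 9 + 10 + 11 + 11 = 96 gems and still no type has 12.
By the pigeonhole principle, one more gem lands in a type already at 11, so 97 draws are enough and 96 are not.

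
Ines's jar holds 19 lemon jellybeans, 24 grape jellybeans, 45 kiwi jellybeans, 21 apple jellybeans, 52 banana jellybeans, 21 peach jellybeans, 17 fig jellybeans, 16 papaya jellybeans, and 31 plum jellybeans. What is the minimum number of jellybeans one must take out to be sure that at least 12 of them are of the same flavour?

Pigeonhole: the 9 flavours are the holes; the jellybeans drawn are the pigeons.
To avoid 12 of any one flavour, the worst case takes at most 11 of each flavour.
That gives 11 + 11 + 11 + 11 + 11 + 11 + 11 + 11 + 11 = 99 jellybeans with no flavour reaching 12.
The next jellybean forces some flavour to 12, so 99 + 1 = 100.

100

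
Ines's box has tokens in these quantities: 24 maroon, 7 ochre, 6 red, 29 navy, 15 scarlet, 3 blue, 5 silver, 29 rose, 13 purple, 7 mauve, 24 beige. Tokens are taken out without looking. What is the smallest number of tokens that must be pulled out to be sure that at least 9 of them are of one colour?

Put each drawn token into a box by colour. The largest draw with every box below 9 takes min(count, 8) from each colour; colours with fewer than 8 contribute all they have.
Σ min(cᵢ, 8) = 8 + 7 + 6 + 8 + 8 + 3 + 5 + 8 + 8 + 7 + 8 = 76.
Draw number 76 + 1 = 77 must push one box to 9.

77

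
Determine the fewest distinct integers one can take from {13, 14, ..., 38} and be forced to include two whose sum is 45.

17

A set avoiding the sum 45 can contain at most one of each pair {x, 45−x}, plus the 6 elements whose complement lies outside the range.
The integers 23, …, 38 (16 of them) are such a set: any two sum to at least 23+24 = 47 > 45.
Any 17th integer completes one of the 10 pairs, so 17 choices force a sum of 45.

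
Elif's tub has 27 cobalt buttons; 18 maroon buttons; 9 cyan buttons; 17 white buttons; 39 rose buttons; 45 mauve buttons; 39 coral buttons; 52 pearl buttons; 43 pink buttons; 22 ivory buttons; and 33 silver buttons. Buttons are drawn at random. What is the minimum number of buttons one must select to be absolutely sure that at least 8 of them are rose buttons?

In the worst case for collecting rose buttons, every non-rose button comes out first.
There are 27 + 18 + 9 + 17 + 45 + 39 + 52 + 43 + 22 + 33 = 305 non-rose buttons altogether.
After those, each further button must be rose, so 305 + 8 = 313 draws guarantee 8 rose buttons.

313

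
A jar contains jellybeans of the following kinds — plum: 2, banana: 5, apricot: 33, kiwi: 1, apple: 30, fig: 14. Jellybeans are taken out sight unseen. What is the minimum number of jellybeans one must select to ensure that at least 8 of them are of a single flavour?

Pigeonhole: the 6 flavours are the holes; the jellybeans drawn are the pigeons.
To avoid 8 of any one flavour, the worst case takes at most 7 of each flavour, or every jellybean of a flavour that has fewer than 7.
That gives 2 + 5 + 7 + 1 + 7 + 7 = 29 jellybeans with no flavour reaching 8.
The next jellybean forces some flavour to 8, so 29 + 1 = 30.

30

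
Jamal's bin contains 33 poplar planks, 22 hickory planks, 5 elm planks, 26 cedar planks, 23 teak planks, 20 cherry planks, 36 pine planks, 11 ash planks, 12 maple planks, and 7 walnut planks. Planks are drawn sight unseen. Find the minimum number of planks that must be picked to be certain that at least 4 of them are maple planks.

In the worst case for collecting maple planks, every non-maple plank comes out first.
There are 33 + 22 + 5 + 26 + 23 + 20 + 36 + 11 + 7 = 183 non-maple planks altogether.
After those, each further plank must be maple, so 183 + 4 = 187 draws guarantee 4 maple planks.

187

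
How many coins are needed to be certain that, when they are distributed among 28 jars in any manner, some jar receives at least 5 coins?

With 112 coins one could put exactly 4 in each of the 28 jars, and no jar would reach 5.
By the pigeonhole principle, one more coin must land in a jar that already has 4, giving it 5.
So 28 × 4 + 1 = 113 coins are required.

113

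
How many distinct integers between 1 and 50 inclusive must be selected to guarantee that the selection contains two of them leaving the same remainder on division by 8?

Pigeonhole: the 8 residue classes mod 8 are the pigeonholes.
With 8 integers one could put 1 in each residue class and have no class reach 2.
The 9th integer pushes some class to 2, so 8·1 + 1 = 9.

9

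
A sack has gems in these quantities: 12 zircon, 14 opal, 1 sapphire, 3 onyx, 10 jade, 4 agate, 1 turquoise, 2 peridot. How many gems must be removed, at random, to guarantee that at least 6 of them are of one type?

An adversary could hand out at most 5 gems per type (5 types run out sooner): 5 + 5 + 1 + 3 + 5 + 4 + 1 + 2 = 26 gems and still no type has 6.
Pigeonhole: one more gem lands in a type already at 5, so 27 draws are enough and 26 are not.

27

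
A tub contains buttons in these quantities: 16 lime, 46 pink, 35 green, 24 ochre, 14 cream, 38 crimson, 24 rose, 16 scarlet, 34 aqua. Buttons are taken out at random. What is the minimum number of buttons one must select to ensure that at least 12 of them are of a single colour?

100

By pigeonhole, the 9 colours are the holes; the buttons drawn are the pigeons.
To avoid 12 of any one colour, the worst case takes at most 11 of each colour.
That gives 11 + 11 + 11 + 11 + 11 + 11 + 11 + 11 + 11 = 99 buttons with no colour reaching 12.
The next button forces some colour to 12, so 99 + 1 = 100.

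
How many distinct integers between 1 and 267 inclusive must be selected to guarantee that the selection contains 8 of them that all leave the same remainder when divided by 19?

134

The 19 residue classes mod 19 are the pigeonholes.
With 133 integers one could put 7 in each residue class and have no class reach 8.
The 134th integer pushes some class to 8, so 19·7 + 1 = 134.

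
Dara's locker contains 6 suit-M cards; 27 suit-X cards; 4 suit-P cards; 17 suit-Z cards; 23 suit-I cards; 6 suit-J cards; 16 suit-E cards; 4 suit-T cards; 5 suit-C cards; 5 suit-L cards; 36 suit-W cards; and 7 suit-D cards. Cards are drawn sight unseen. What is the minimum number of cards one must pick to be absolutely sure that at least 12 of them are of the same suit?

93

An adversary could hand out at most 11 cards per suit (7 suits run out sooner): 6 + 11 + 4 + 11 + 11 + 6 + 11 + 4 + 5 + 5 + 11 + 7 = 92 cards and still no suit has 12.
By the pigeonhole principle, one more card lands in a suit already at 11, so 93 draws are enough and 92 are not.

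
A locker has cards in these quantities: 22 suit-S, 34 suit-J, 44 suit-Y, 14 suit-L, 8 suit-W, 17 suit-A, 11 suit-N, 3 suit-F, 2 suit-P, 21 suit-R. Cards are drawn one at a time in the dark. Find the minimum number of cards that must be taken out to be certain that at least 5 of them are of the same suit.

By pigeonhole, the 10 suits are the holes; the cards drawn are the pigeons.
To avoid 5 of any one suit, the worst case takes at most 4 of each suit, or every card of a suit that has fewer than 4.
That gives 4 + 4 + 4 + 4 + 4 + 4 + 4 + 3 + 2 + 4 = 37 cards with no suit reaching 5.
The next card forces some suit to 5, so 37 + 1 = 38.

38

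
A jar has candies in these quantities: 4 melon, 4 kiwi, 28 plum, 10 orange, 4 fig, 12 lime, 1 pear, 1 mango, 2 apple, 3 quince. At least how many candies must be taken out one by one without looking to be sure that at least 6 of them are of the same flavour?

Put each drawn candy into a box by flavour. The largest draw with every box below 6 takes min(count, 5) from each flavour; flavours with fewer than 5 contribute all they have.
Σ min(cᵢ, 5) = 4 + 4 + 5 + 5 + 4 + 5 + 1 + 1 + 2 + 3 = 34.
Draw number 34 + 1 = 35 must push one box to 6.

35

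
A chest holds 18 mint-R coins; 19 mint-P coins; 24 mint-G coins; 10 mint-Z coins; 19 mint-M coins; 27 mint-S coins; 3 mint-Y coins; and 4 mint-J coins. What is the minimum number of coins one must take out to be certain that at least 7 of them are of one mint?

Pigeonhole: put each drawn coin into a box by mint. The largest draw with every box below 7 takes min(count, 6) from each mint; mints with fewer than 6 contribute all they have.
Σ min(cᵢ, 6) = 6 + 6 + 6 + 6 + 6 + 6 + 3 + 4 = 43.
Draw number 43 + 1 = 44 must push one box to 7.

44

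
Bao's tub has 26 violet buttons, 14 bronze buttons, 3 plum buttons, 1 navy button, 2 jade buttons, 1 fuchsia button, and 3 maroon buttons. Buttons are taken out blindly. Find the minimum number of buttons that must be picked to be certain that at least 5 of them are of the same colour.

19

An adversary could hand out at most 4 buttons per colour (5 colours run out sooner): 4 + 4 + 3 + 1 + 2 + 1 + 3 = 18 buttons and still no colour has 5.
One more button lands in a colour already at 4, so 19 draws are enough and 18 are not.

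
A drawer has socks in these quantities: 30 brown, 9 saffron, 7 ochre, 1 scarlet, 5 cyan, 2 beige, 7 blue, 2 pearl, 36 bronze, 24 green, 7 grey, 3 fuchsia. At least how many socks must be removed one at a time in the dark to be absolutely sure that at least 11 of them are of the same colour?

By pigeonhole, put each drawn sock into a box by colour. The largest draw with every box below 11 takes min(count, 10) from each colour; colours with fewer than 10 contribute all they have.
Σ min(cᵢ, 10) = 10 + 9 + 7 + 1 + 5 + 2 + 7 + 2 + 10 + 10 + 7 + 3 = 73.
Draw number 73 + 1 = 74 must push one box to 11.

74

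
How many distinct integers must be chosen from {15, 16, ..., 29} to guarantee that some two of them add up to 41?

10

Two chosen integers sum to 41 exactly when both halves of some pair {x, 41−x} with 15 ≤ x ≤ 41−x ≤ 26 are chosen — 6 such pairs.
The remaining 3 elements (those with no distinct partner in range) can never complete a 41-sum, so the worst case takes all of them and one from each pair: 3 + 6 = 9.
The 10th integer has to be the second member of some pair, so 9 + 1 = 10.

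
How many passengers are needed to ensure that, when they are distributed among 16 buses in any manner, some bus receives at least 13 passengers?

With 192 passengers one could put exactly 12 in each of the 16 buses, and no bus would reach 13.
Pigeonhole: one more passenger must land in a bus that already has 12, giving it 13.
So 16 × 12 + 1 = 193 passengers are required.

193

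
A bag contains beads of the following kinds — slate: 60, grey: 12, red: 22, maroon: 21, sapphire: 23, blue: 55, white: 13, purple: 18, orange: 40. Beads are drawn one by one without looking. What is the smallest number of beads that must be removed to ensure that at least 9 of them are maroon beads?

In the worst case for collecting maroon beads, every non-maroon bead comes out first.
There are 60 + 12 + 22 + 23 + 55 + 13 + 18 + 40 = 243 non-maroon beads altogether.
After those, each further bead must be maroon, so 243 + 9 = 252 draws guarantee 9 maroon beads.

252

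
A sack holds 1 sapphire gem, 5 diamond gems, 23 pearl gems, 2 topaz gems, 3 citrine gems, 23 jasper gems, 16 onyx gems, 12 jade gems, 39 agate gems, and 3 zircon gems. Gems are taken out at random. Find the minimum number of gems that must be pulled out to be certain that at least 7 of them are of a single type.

The 10 types are the holes; the gems drawn are the pigeons.
To avoid 7 of any one type, the worst case takes at most 6 of each type, or every gem of a type that has fewer than 6.
That gives 1 + 5 + 6 + 2 + 3 + 6 + 6 + 6 + 6 + 3 = 44 gems with no type reaching 7.
The next gem forces some type to 7, so 44 + 1 = 45.

45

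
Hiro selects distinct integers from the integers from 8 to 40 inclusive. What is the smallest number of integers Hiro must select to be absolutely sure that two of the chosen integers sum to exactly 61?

24

Group the elements by complementary pair {x, 61−x}: {21,40}, {22,39}, {23,38}, …, giving 10 two-element pairs and 13 integers whose partner 61−x falls outside [8,40].
By pigeonhole, treating each of those 23 groups as a pigeonhole, one can pick one integer per group — 23 integers — with no two summing to 61.
The 24th integer lands in an occupied pair, forcing a sum of 61.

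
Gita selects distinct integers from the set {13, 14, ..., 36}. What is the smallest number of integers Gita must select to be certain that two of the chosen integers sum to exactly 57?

A set avoiding the sum 57 can contain at most one of each pair {x, 57−x}, plus the 8 elements whose complement lies outside the range.
The integers 13, …, 28 (16 of them) are such a set: any two sum to at least 13+14 = 27 and at most 27+28 = 55 < 57.
Pigeonhole: any 17th integer completes one of the 8 pairs, so 17 choices force a sum of 57.

17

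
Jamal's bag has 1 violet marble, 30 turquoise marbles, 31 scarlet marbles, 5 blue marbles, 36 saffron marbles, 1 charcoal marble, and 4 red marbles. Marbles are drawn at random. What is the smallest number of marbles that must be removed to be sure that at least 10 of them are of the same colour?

39

An adversary could hand out at most 9 marbles per colour (4 colours run out sooner): 1 + 9 + 9 + 5 + 9 + 1 + 4 = 38 marbles and still no colour has 10.
Pigeonhole: one more marble lands in a colour already at 9, so 39 draws are enough and 38 are not.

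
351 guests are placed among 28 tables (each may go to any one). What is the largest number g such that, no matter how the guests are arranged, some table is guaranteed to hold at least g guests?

The 28 tables are the holes and the 351 guests are the pigeons.
If every table held at most 12 guests, the total would be at most 28 × 12 = 336, which is less than 351.
So some table holds at least ⌈351/28⌉ = 13 guests.

13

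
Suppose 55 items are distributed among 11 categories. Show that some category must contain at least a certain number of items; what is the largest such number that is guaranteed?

By pigeonhole, the 11 categories are the holes and the 55 items are the pigeons.
If every category held at most 4 items, the total would be at most 11 × 4 = 44, which is less than 55.
So some category holds at least ⌈55/11⌉ = 5 items.

5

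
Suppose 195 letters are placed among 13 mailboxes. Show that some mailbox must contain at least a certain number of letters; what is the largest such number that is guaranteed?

15

By pigeonhole, the 13 mailboxes are the holes and the 195 letters are the pigeons.
If every mailbox held at most 14 letters, the total would be at most 13 × 14 = 182, which is less than 195.
So some mailbox holds at least ⌈195/13⌉ = 15 letters.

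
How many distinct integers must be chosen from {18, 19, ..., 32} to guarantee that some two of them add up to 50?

Group the elements by complementary pair {x, 50−x}: {18,32}, {19,31}, {20,30}, …, giving 7 two-element pairs and the single value 25 (it cannot pair with itself since the integers are distinct).
By pigeonhole, treating each of those 8 groups as a pigeonhole, one can pick one integer per group — 8 integers — with no two summing to 50.
The 9th integer lands in an occupied pair, forcing a sum of 50.

9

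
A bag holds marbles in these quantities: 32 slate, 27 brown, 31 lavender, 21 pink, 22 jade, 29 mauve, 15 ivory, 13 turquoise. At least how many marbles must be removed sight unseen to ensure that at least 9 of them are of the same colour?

65

The 8 colours are the holes; the marbles drawn are the pigeons.
To avoid 9 of any one colour, the worst case takes at most 8 of each colour.
That gives 8 + 8 + 8 + 8 + 8 + 8 + 8 + 8 = 64 marbles with no colour reaching 9.
The next marble forces some colour to 9, so 64 + 1 = 65.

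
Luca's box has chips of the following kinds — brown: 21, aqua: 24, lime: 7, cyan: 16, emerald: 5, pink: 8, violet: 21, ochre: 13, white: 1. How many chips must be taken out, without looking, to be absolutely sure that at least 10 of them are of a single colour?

67

An adversary could hand out at most 9 chips per colour (4 colours run out sooner): 9 + 9 + 7 + 9 + 5 + 8 + 9 + 9 + 1 = 66 chips and still no colour has 10.
One more chip lands in a colour already at 9, so 67 draws are enough and 66 are not.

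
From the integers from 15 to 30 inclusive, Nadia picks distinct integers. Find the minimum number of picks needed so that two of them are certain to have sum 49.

11

A set avoiding the sum 49 can contain at most one of each pair {x, 49−x}, plus the 4 elements whose complement lies outside the range.
The integers 15, …, 24 (10 of them) are such a set: any two sum to at least 15+16 = 31 and at most 23+24 = 47 < 49.
By the pigeonhole principle, any 11th integer completes one of the 6 pairs, so 11 choices force a sum of 49.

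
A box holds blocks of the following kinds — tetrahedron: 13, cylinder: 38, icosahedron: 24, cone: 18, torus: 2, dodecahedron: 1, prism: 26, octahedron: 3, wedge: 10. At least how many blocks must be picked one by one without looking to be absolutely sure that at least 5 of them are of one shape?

31

An adversary could hand out at most 4 blocks per shape (torus, dodecahedron, octahedron run out sooner): 4 + 4 + 4 + 4 + 2 + 1 + 4 + 3 + 4 = 30 blocks and still no shape has 5.
By the pigeonhole principle, one more block lands in a shape already at 4, so 31 draws are enough and 30 are not.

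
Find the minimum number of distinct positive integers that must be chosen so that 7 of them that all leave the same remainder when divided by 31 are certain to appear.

187

The 31 residue classes mod 31 are the pigeonholes.
With 186 integers one could put 6 in each residue class and have no class reach 7.
The 187th integer pushes some class to 7, so 31·6 + 1 = 187.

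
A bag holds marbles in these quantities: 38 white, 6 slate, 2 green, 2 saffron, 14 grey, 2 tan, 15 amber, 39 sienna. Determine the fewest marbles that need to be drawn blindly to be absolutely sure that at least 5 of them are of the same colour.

27

The 8 colours are the holes; the marbles drawn are the pigeons.
To avoid 5 of any one colour, the worst case takes at most 4 of each colour, or every marble of a colour that has fewer than 4.
That gives 4 + 4 + 2 + 2 + 4 + 2 + 4 + 4 = 26 marbles with no colour reaching 5.
The next marble forces some colour to 5, so 26 + 1 = 27.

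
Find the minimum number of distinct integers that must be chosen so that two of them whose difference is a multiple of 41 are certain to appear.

42

Integers whose pairwise differences are multiples of 41 are exactly those sharing a remainder mod 41. The 41 residue classes mod 41 are the pigeonholes.
With 41 integers one could put 1 in each residue class and have no class reach 2.
The 42nd integer pushes some class to 2, so 41·1 + 1 = 42.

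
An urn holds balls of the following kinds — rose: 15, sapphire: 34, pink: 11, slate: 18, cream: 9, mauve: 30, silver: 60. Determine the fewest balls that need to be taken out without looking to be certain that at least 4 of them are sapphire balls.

147

In the worst case for collecting sapphire balls, every non-sapphire ball comes out first.
There are 15 + 11 + 18 + 9 + 30 + 60 = 143 non-sapphire balls altogether.
After those, each further ball must be sapphire, so 143 + 4 = 147 draws guarantee 4 sapphire balls.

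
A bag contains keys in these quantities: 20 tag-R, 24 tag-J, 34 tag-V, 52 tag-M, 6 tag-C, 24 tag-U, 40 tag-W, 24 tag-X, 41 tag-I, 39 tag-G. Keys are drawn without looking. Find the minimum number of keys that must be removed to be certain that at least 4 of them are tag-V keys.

274

In the worst case for collecting tag-V keys, every non-tag-V key comes out first.
There are 20 + 24 + 52 + 6 + 24 + 40 + 24 + 41 + 39 = 270 non-tag-V keys altogether.
After those, each further key must be tag-V, so 270 + 4 = 274 draws guarantee 4 tag-V keys.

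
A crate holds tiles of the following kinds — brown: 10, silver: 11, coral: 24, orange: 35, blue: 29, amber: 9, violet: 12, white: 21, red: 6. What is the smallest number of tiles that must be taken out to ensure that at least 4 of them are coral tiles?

137

In the worst case for collecting coral tiles, every non-coral tile comes out first.
There are 10 + 11 + 35 + 29 + 9 + 12 + 21 + 6 = 133 non-coral tiles altogether.
After those, each further tile must be coral, so 133 + 4 = 137 draws guarantee 4 coral tiles.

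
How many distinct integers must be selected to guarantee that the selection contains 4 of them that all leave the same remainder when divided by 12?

The 12 residue classes mod 12 are the pigeonholes.
With 36 integers one could put 3 in each residue class and have no class reach 4.
The 37th integer pushes some class to 4, so 12·3 + 1 = 37.

37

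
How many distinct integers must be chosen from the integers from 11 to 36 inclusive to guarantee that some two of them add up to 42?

17

A set avoiding the sum 42 can contain at most one of each pair {x, 42−x}, plus the 6 elements whose complement lies outside the range or equal to its own complement.
The integers 21, …, 36 (16 of them) are such a set: any two sum to at least 21+22 = 43 > 42.
Any 17th integer completes one of the 10 pairs, so 17 choices force a sum of 42.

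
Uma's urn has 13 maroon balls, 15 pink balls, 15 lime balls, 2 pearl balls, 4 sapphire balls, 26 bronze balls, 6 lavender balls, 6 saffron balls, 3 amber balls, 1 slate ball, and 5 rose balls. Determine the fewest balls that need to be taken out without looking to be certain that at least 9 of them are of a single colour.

60

By pigeonhole, put each drawn ball into a box by colour. The largest draw with every box below 9 takes min(count, 8) from each colour; colours with fewer than 8 contribute all they have.
Σ min(cᵢ, 8) = 8 + 8 + 8 + 2 + 4 + 8 + 6 + 6 + 3 + 1 + 5 = 59.
Draw number 59 + 1 = 60 must push one box to 9.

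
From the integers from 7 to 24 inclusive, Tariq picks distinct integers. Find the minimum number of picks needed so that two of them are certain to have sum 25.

13

Two chosen integers sum to 25 exactly when both halves of some pair {x, 25−x} with 7 ≤ x ≤ 25−x ≤ 18 are chosen — 6 such pairs.
The remaining 6 elements (those with no distinct partner in range) can never complete a 25-sum, so the worst case takes all of them and one from each pair: 6 + 6 = 12.
The 13th integer has to be the second member of some pair, so 12 + 1 = 13.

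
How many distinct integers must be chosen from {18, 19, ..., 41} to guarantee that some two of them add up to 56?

15

Group the elements by complementary pair {x, 56−x}: {18,38}, {19,37}, {20,36}, …, giving 10 two-element pairs, the single value 28 (it cannot pair with itself since the integers are distinct), and 3 integers whose partner 56−x falls outside [18,41].
Treating each of those 14 groups as a pigeonhole, one can pick one integer per group — 14 integers — with no two summing to 56.
The 15th integer lands in an occupied pair, forcing a sum of 56.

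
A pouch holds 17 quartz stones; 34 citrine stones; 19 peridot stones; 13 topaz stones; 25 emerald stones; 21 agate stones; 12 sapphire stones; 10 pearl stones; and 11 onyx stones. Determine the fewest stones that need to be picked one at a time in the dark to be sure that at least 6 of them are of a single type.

The 9 types are the holes; the stones drawn are the pigeons.
To avoid 6 of any one type, the worst case takes at most 5 of each type.
That gives 5 + 5 + 5 + 5 + 5 + 5 + 5 + 5 + 5 = 45 stones with no type reaching 6.
The next stone forces some type to 6, so 45 + 1 = 46.

46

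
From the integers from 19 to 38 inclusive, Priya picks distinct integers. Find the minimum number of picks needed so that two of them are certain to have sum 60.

Two chosen integers sum to 60 exactly when both halves of some pair {x, 60−x} with 22 ≤ x ≤ 60−x ≤ 38 are chosen — 8 such pairs.
The remaining 4 elements (those with no distinct partner in range) can never complete a 60-sum, so the worst case takes all of them and one from each pair: 4 + 8 = 12.
The 13th integer has to be the second member of some pair, so 12 + 1 = 13.

13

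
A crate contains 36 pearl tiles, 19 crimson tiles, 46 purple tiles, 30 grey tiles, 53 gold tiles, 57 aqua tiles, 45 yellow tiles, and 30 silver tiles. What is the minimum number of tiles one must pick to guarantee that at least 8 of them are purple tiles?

278

In the worst case for collecting purple tiles, every non-purple tile comes out first.
There are 36 + 19 + 30 + 53 + 57 + 45 + 30 = 270 non-purple tiles altogether.
After those, each further tile must be purple, so 270 + 8 = 278 draws guarantee 8 purple tiles.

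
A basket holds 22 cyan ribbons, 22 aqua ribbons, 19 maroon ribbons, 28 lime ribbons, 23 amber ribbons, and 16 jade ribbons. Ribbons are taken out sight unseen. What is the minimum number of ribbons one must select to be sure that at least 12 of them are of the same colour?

An adversary could hand out at most 11 ribbons per colour: 11 + 11 + 11 + 11 + 11 + 11 = 66 ribbons and still no colour has 12.
Pigeonhole: one more ribbon lands in a colour already at 11, so 67 draws are enough and 66 are not.

67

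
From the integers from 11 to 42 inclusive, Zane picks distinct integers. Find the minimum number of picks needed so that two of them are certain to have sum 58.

20

A set avoiding the sum 58 can contain at most one of each pair {x, 58−x}, plus the 6 elements whose complement lies outside the range or equal to its own complement.
The integers 11, …, 29 (19 of them) are such a set: any two sum to at least 11+12 = 23 and at most 28+29 = 57 < 58.
Any 20th integer completes one of the 13 pairs, so 20 choices force a sum of 58.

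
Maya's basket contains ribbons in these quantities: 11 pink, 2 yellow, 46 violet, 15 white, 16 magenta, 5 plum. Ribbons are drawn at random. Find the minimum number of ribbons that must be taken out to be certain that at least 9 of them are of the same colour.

By pigeonhole, put each drawn ribbon into a box by colour. The largest draw with every box below 9 takes min(count, 8) from each colour; colours with fewer than 8 contribute all they have.
Σ min(cᵢ, 8) = 8 + 2 + 8 + 8 + 8 + 5 = 39.
Draw number 39 + 1 = 40 must push one box to 9.

40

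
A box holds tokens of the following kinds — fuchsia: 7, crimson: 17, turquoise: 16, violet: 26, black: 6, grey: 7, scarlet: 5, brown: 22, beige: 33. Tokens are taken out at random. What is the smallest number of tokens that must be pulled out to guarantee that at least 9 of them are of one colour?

By the pigeonhole principle, the 9 colours are the holes; the tokens drawn are the pigeons.
To avoid 9 of any one colour, the worst case takes at most 8 of each colour, or every token of a colour that has fewer than 8.
That gives 7 + 8 + 8 + 8 + 6 + 7 + 5 + 8 + 8 = 65 tokens with no colour reaching 9.
The next token forces some colour to 9, so 65 + 1 = 66.

66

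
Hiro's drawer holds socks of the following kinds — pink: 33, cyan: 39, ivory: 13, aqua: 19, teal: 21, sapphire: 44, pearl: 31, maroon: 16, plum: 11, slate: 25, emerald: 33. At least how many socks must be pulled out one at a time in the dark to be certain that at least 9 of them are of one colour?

By pigeonhole, the 11 colours are the holes; the socks drawn are the pigeons.
To avoid 9 of any one colour, the worst case takes at most 8 of each colour.
That gives 8 + 8 + 8 + 8 + 8 + 8 + 8 + 8 + 8 + 8 + 8 = 88 socks with no colour reaching 9.
The next sock forces some colour to 9, so 88 + 1 = 89.

89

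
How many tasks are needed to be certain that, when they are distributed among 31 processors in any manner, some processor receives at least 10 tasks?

280

With 279 tasks one could put exactly 9 in each of the 31 processors, and no processor would reach 10.
Pigeonhole: one more task must land in a processor that already has 9, giving it 10.
So 31 × 9 + 1 = 280 tasks are required.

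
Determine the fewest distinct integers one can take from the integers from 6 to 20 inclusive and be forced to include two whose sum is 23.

Group the elements by complementary pair {x, 23−x}: {6,17}, {7,16}, {8,15}, …, giving 6 two-element pairs and 3 integers whose partner 23−x falls outside [6,20].
Treating each of those 9 groups as a pigeonhole, one can pick one integer per group — 9 integers — with no two summing to 23.
The 10th integer lands in an occupied pair, forcing a sum of 23.

10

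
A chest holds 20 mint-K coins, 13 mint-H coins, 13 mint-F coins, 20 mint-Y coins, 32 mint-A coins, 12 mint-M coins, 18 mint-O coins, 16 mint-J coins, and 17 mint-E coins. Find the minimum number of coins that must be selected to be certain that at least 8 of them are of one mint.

64

By pigeonhole, put each drawn coin into a box by mint. The largest draw with every box below 8 takes min(count, 7) from each mint.
Σ min(cᵢ, 7) = 7 + 7 + 7 + 7 + 7 + 7 + 7 + 7 + 7 = 63.
Draw number 63 + 1 = 64 must push one box to 8.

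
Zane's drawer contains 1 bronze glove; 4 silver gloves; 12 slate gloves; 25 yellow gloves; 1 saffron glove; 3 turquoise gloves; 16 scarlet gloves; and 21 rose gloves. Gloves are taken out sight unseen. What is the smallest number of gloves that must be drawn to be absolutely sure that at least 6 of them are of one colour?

An adversary could hand out at most 5 gloves per colour (4 colours run out sooner): 1 + 4 + 5 + 5 + 1 + 3 + 5 + 5 = 29 gloves and still no colour has 6.
One more glove lands in a colour already at 5, so 30 draws are enough and 29 are not.

30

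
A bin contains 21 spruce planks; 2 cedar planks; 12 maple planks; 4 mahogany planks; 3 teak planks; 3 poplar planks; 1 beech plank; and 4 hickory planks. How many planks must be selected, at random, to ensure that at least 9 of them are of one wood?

Put each drawn plank into a box by wood. The largest draw with every box below 9 takes min(count, 8) from each wood; woods with fewer than 8 contribute all they have.
Σ min(cᵢ, 8) = 8 + 2 + 8 + 4 + 3 + 3 + 1 + 4 = 33.
Draw number 33 + 1 = 34 must push one box to 9.

34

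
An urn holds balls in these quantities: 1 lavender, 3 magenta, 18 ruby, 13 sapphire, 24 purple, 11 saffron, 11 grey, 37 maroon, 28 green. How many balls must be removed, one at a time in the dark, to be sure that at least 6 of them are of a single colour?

40

The 9 colours are the holes; the balls drawn are the pigeons.
To avoid 6 of any one colour, the worst case takes at most 5 of each colour, or every ball of a colour that has fewer than 5.
That gives 1 + 3 + 5 + 5 + 5 + 5 + 5 + 5 + 5 = 39 balls with no colour reaching 6.
The next ball forces some colour to 6, so 39 + 1 = 40.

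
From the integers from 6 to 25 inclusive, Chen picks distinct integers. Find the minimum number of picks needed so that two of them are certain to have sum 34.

A set avoiding the sum 34 can contain at most one of each pair {x, 34−x}, plus the 4 elements whose complement lies outside the range or equal to its own complement.
The integers 6, …, 17 (12 of them) are such a set: any two sum to at least 6+7 = 13 and at most 16+17 = 33 < 34.
Any 13th integer completes one of the 8 pairs, so 13 choices force a sum of 34.

13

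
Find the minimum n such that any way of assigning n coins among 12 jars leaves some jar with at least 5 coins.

With 48 coins one could put exactly 4 in each of the 12 jars, and no jar would reach 5.
Pigeonhole: one more coin must land in a jar that already has 4, giving it 5.
So 12 × 4 + 1 = 49 coins are required.

49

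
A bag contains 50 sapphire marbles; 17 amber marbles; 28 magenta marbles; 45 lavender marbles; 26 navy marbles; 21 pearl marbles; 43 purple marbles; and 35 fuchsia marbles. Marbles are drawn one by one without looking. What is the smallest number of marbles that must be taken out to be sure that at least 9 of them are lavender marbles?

In the worst case for collecting lavender marbles, every non-lavender marble comes out first.
There are 50 + 17 + 28 + 26 + 21 + 43 + 35 = 220 non-lavender marbles altogether.
After those, each further marble must be lavender, so 220 + 9 = 229 draws guarantee 9 lavender marbles.

229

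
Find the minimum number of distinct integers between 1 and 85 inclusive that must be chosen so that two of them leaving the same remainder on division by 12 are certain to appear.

13

The 12 residue classes mod 12 are the pigeonholes.
With 12 integers one could put 1 in each residue class and have no class reach 2.
The 13th integer pushes some class to 2, so 12·1 + 1 = 13.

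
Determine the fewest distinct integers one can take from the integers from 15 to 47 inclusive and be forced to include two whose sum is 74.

Group the elements by complementary pair {x, 74−x}: {27,47}, {28,46}, {29,45}, …, giving 10 two-element pairs, the single value 37 (it cannot pair with itself since the integers are distinct), and 12 integers whose partner 74−x falls outside [15,47].
By pigeonhole, treating each of those 23 groups as a pigeonhole, one can pick one integer per group — 23 integers — with no two summing to 74.
The 24th integer lands in an occupied pair, forcing a sum of 74.

24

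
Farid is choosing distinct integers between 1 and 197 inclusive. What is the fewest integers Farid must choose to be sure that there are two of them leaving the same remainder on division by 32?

33

The 32 residue classes mod 32 are the pigeonholes.
With 32 integers one could put 1 in each residue class and have no class reach 2.
The 33rd integer pushes some class to 2, so 32·1 + 1 = 33.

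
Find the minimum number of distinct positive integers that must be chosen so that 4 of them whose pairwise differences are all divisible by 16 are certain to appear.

49

Integers whose pairwise differences are multiples of 16 are exactly those sharing a remainder mod 16. The 16 residue classes mod 16 are the pigeonholes.
With 48 integers one could put 3 in each residue class and have no class reach 4.
The 49th integer pushes some class to 4, so 16·3 + 1 = 49.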